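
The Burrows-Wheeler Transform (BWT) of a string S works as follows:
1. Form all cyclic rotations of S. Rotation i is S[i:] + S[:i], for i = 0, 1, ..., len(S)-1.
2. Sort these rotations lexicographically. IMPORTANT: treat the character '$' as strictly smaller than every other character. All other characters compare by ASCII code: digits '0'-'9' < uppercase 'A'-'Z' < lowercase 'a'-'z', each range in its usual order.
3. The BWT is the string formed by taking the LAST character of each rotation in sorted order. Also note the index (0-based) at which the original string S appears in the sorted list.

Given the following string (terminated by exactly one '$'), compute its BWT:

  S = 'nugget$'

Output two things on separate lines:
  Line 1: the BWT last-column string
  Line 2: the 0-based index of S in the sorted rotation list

Answer: tggu$en
4

Derivation:
All 7 rotations (rotation i = S[i:]+S[:i]):
  rot[0] = nugget$
  rot[1] = ugget$n
  rot[2] = gget$nu
  rot[3] = get$nug
  rot[4] = et$nugg
  rot[5] = t$nugge
  rot[6] = $nugget
Sorted (with $ < everything):
  sorted[0] = $nugget  (last char: 't')
  sorted[1] = et$nugg  (last char: 'g')
  sorted[2] = get$nug  (last char: 'g')
  sorted[3] = gget$nu  (last char: 'u')
  sorted[4] = nugget$  (last char: '$')
  sorted[5] = t$nugge  (last char: 'e')
  sorted[6] = ugget$n  (last char: 'n')
Last column: tggu$en
Original string S is at sorted index 4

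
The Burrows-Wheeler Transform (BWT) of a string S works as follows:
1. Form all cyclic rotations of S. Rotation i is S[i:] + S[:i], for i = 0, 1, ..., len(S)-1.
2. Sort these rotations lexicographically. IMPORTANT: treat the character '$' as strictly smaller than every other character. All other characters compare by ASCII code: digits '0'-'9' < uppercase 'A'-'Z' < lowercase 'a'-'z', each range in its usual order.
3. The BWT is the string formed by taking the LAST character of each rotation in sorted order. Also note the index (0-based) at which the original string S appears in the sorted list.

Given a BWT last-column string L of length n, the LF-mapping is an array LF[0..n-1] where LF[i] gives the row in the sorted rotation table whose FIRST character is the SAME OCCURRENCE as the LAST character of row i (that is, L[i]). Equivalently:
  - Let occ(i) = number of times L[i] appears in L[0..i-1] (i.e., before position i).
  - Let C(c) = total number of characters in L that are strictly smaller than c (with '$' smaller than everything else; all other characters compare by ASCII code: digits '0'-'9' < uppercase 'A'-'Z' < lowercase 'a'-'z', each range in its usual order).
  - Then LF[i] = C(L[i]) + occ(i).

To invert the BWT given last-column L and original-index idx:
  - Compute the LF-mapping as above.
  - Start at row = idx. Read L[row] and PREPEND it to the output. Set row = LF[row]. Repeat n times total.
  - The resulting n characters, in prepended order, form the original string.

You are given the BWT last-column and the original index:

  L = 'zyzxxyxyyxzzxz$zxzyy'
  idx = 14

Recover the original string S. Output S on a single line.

Answer: zxxyyxxxzyzzyyxyzzz$

Derivation:
LF mapping: 13 7 14 1 2 8 3 9 10 4 15 16 5 17 0 18 6 19 11 12
Walk LF starting at row 14, prepending L[row]:
  step 1: row=14, L[14]='$', prepend. Next row=LF[14]=0
  step 2: row=0, L[0]='z', prepend. Next row=LF[0]=13
  step 3: row=13, L[13]='z', prepend. Next row=LF[13]=17
  step 4: row=17, L[17]='z', prepend. Next row=LF[17]=19
  step 5: row=19, L[19]='y', prepend. Next row=LF[19]=12
  step 6: row=12, L[12]='x', prepend. Next row=LF[12]=5
  step 7: row=5, L[5]='y', prepend. Next row=LF[5]=8
  step 8: row=8, L[8]='y', prepend. Next row=LF[8]=10
  step 9: row=10, L[10]='z', prepend. Next row=LF[10]=15
  step 10: row=15, L[15]='z', prepend. Next row=LF[15]=18
  step 11: row=18, L[18]='y', prepend. Next row=LF[18]=11
  step 12: row=11, L[11]='z', prepend. Next row=LF[11]=16
  step 13: row=16, L[16]='x', prepend. Next row=LF[16]=6
  step 14: row=6, L[6]='x', prepend. Next row=LF[6]=3
  step 15: row=3, L[3]='x', prepend. Next row=LF[3]=1
  step 16: row=1, L[1]='y', prepend. Next row=LF[1]=7
  step 17: row=7, L[7]='y', prepend. Next row=LF[7]=9
  step 18: row=9, L[9]='x', prepend. Next row=LF[9]=4
  step 19: row=4, L[4]='x', prepend. Next row=LF[4]=2
  step 20: row=2, L[2]='z', prepend. Next row=LF[2]=14
Reversed output: zxxyyxxxzyzzyyxyzzz$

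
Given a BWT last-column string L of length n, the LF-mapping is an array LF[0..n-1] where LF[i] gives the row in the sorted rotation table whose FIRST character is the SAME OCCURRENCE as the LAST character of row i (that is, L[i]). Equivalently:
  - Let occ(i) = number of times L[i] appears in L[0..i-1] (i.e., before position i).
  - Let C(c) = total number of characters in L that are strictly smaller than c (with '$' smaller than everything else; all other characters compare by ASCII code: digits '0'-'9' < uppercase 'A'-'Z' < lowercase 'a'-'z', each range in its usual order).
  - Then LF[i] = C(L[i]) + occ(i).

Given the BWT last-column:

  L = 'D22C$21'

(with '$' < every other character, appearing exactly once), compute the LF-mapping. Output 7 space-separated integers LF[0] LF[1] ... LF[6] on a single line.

Answer: 6 2 3 5 0 4 1

Derivation:
Char counts: '$':1, '1':1, '2':3, 'C':1, 'D':1
C (first-col start): C('$')=0, C('1')=1, C('2')=2, C('C')=5, C('D')=6
L[0]='D': occ=0, LF[0]=C('D')+0=6+0=6
L[1]='2': occ=0, LF[1]=C('2')+0=2+0=2
L[2]='2': occ=1, LF[2]=C('2')+1=2+1=3
L[3]='C': occ=0, LF[3]=C('C')+0=5+0=5
L[4]='$': occ=0, LF[4]=C('$')+0=0+0=0
L[5]='2': occ=2, LF[5]=C('2')+2=2+2=4
L[6]='1': occ=0, LF[6]=C('1')+0=1+0=1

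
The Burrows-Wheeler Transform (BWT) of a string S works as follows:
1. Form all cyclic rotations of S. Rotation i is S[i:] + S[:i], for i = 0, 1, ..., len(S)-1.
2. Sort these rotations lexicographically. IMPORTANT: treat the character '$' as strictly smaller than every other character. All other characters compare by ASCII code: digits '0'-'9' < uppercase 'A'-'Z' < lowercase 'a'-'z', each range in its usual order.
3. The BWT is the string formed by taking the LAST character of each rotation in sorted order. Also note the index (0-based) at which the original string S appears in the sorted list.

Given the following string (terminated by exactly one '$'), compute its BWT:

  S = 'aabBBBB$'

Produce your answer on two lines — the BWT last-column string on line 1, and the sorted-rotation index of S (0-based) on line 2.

Answer: BBBBb$aa
5

Derivation:
All 8 rotations (rotation i = S[i:]+S[:i]):
  rot[0] = aabBBBB$
  rot[1] = abBBBB$a
  rot[2] = bBBBB$aa
  rot[3] = BBBB$aab
  rot[4] = BBB$aabB
  rot[5] = BB$aabBB
  rot[6] = B$aabBBB
  rot[7] = $aabBBBB
Sorted (with $ < everything):
  sorted[0] = $aabBBBB  (last char: 'B')
  sorted[1] = B$aabBBB  (last char: 'B')
  sorted[2] = BB$aabBB  (last char: 'B')
  sorted[3] = BBB$aabB  (last char: 'B')
  sorted[4] = BBBB$aab  (last char: 'b')
  sorted[5] = aabBBBB$  (last char: '$')
  sorted[6] = abBBBB$a  (last char: 'a')
  sorted[7] = bBBBB$aa  (last char: 'a')
Last column: BBBBb$aa
Original string S is at sorted index 5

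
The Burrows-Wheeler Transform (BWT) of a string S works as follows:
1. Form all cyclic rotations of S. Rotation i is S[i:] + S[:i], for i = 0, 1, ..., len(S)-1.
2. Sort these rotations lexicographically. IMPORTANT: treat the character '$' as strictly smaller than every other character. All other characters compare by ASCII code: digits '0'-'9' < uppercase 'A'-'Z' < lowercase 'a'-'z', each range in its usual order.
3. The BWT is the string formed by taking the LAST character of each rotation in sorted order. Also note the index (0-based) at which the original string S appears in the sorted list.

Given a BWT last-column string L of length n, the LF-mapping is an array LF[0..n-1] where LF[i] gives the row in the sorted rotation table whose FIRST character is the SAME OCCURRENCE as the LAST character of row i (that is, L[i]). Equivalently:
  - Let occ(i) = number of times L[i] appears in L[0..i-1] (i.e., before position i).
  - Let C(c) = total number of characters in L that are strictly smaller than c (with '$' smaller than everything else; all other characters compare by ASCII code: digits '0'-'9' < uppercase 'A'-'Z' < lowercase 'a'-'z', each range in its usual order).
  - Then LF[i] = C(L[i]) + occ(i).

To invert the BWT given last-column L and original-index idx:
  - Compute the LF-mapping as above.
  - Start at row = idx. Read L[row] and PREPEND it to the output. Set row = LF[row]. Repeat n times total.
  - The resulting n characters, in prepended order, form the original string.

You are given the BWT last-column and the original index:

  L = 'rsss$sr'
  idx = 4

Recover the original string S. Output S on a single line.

Answer: srsssr$

Derivation:
LF mapping: 1 3 4 5 0 6 2
Walk LF starting at row 4, prepending L[row]:
  step 1: row=4, L[4]='$', prepend. Next row=LF[4]=0
  step 2: row=0, L[0]='r', prepend. Next row=LF[0]=1
  step 3: row=1, L[1]='s', prepend. Next row=LF[1]=3
  step 4: row=3, L[3]='s', prepend. Next row=LF[3]=5
  step 5: row=5, L[5]='s', prepend. Next row=LF[5]=6
  step 6: row=6, L[6]='r', prepend. Next row=LF[6]=2
  step 7: row=2, L[2]='s', prepend. Next row=LF[2]=4
Reversed output: srsssr$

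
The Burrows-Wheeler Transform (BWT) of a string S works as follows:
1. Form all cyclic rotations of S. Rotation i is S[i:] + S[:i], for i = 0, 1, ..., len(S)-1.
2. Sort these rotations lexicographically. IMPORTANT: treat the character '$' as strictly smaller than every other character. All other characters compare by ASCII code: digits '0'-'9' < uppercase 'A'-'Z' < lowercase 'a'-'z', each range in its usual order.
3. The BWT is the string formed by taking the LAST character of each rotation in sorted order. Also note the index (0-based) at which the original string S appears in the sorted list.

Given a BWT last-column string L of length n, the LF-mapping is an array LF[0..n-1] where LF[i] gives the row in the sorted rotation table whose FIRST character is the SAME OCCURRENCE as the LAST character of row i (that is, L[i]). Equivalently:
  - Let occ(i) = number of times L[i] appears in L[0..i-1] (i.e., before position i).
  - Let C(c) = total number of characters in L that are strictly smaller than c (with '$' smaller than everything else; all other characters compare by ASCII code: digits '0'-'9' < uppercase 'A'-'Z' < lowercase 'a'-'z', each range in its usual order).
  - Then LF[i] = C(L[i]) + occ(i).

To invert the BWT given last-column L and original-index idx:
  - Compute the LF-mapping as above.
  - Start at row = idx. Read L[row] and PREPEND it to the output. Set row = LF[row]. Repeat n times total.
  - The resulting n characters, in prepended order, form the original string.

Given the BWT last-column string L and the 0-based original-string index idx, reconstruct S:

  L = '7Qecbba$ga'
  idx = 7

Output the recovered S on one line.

LF mapping: 1 2 8 7 5 6 3 0 9 4
Walk LF starting at row 7, prepending L[row]:
  step 1: row=7, L[7]='$', prepend. Next row=LF[7]=0
  step 2: row=0, L[0]='7', prepend. Next row=LF[0]=1
  step 3: row=1, L[1]='Q', prepend. Next row=LF[1]=2
  step 4: row=2, L[2]='e', prepend. Next row=LF[2]=8
  step 5: row=8, L[8]='g', prepend. Next row=LF[8]=9
  step 6: row=9, L[9]='a', prepend. Next row=LF[9]=4
  step 7: row=4, L[4]='b', prepend. Next row=LF[4]=5
  step 8: row=5, L[5]='b', prepend. Next row=LF[5]=6
  step 9: row=6, L[6]='a', prepend. Next row=LF[6]=3
  step 10: row=3, L[3]='c', prepend. Next row=LF[3]=7
Reversed output: cabbageQ7$

Answer: cabbageQ7$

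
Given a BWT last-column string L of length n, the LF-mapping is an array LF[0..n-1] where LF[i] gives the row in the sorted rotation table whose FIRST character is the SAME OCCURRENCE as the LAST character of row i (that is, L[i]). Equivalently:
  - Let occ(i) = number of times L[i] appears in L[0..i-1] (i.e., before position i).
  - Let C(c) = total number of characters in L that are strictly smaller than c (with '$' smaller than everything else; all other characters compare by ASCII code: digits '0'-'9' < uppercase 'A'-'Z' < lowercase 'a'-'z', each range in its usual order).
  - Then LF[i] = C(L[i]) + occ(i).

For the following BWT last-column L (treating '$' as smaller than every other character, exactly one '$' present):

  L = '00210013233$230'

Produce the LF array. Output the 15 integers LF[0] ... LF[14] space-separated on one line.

Answer: 1 2 8 6 3 4 7 11 9 12 13 0 10 14 5

Derivation:
Char counts: '$':1, '0':5, '1':2, '2':3, '3':4
C (first-col start): C('$')=0, C('0')=1, C('1')=6, C('2')=8, C('3')=11
L[0]='0': occ=0, LF[0]=C('0')+0=1+0=1
L[1]='0': occ=1, LF[1]=C('0')+1=1+1=2
L[2]='2': occ=0, LF[2]=C('2')+0=8+0=8
L[3]='1': occ=0, LF[3]=C('1')+0=6+0=6
L[4]='0': occ=2, LF[4]=C('0')+2=1+2=3
L[5]='0': occ=3, LF[5]=C('0')+3=1+3=4
L[6]='1': occ=1, LF[6]=C('1')+1=6+1=7
L[7]='3': occ=0, LF[7]=C('3')+0=11+0=11
L[8]='2': occ=1, LF[8]=C('2')+1=8+1=9
L[9]='3': occ=1, LF[9]=C('3')+1=11+1=12
L[10]='3': occ=2, LF[10]=C('3')+2=11+2=13
L[11]='$': occ=0, LF[11]=C('$')+0=0+0=0
L[12]='2': occ=2, LF[12]=C('2')+2=8+2=10
L[13]='3': occ=3, LF[13]=C('3')+3=11+3=14
L[14]='0': occ=4, LF[14]=C('0')+4=1+4=5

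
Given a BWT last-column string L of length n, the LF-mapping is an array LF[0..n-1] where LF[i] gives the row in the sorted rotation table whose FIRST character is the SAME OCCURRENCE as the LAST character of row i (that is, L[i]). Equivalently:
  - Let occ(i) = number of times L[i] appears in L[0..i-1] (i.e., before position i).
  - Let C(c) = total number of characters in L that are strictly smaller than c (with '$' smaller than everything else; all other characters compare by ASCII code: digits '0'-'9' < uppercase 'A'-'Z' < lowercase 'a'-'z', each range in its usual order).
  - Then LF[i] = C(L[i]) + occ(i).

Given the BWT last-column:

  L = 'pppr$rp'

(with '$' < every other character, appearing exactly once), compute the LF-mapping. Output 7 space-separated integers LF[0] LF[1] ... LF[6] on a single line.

Answer: 1 2 3 5 0 6 4

Derivation:
Char counts: '$':1, 'p':4, 'r':2
C (first-col start): C('$')=0, C('p')=1, C('r')=5
L[0]='p': occ=0, LF[0]=C('p')+0=1+0=1
L[1]='p': occ=1, LF[1]=C('p')+1=1+1=2
L[2]='p': occ=2, LF[2]=C('p')+2=1+2=3
L[3]='r': occ=0, LF[3]=C('r')+0=5+0=5
L[4]='$': occ=0, LF[4]=C('$')+0=0+0=0
L[5]='r': occ=1, LF[5]=C('r')+1=5+1=6
L[6]='p': occ=3, LF[6]=C('p')+3=1+3=4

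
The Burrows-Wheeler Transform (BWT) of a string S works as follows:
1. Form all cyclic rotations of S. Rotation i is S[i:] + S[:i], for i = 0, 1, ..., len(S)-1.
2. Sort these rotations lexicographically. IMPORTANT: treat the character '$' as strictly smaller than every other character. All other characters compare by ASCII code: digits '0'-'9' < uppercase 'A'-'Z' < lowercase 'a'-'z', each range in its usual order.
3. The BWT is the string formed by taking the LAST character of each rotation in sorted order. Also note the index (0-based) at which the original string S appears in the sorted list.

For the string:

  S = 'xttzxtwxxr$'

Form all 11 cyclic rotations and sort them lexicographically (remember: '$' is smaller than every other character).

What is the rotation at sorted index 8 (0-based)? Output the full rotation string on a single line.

All 11 rotations (rotation i = S[i:]+S[:i]):
  rot[0] = xttzxtwxxr$
  rot[1] = ttzxtwxxr$x
  rot[2] = tzxtwxxr$xt
  rot[3] = zxtwxxr$xtt
  rot[4] = xtwxxr$xttz
  rot[5] = twxxr$xttzx
  rot[6] = wxxr$xttzxt
  rot[7] = xxr$xttzxtw
  rot[8] = xr$xttzxtwx
  rot[9] = r$xttzxtwxx
  rot[10] = $xttzxtwxxr
Sorted (with $ < everything):
  sorted[0] = $xttzxtwxxr
  sorted[1] = r$xttzxtwxx
  sorted[2] = ttzxtwxxr$x
  sorted[3] = twxxr$xttzx
  sorted[4] = tzxtwxxr$xt
  sorted[5] = wxxr$xttzxt
  sorted[6] = xr$xttzxtwx
  sorted[7] = xttzxtwxxr$
  sorted[8] = xtwxxr$xttz
  sorted[9] = xxr$xttzxtw
  sorted[10] = zxtwxxr$xtt
sorted[8] = xtwxxr$xttz

Answer: xtwxxr$xttz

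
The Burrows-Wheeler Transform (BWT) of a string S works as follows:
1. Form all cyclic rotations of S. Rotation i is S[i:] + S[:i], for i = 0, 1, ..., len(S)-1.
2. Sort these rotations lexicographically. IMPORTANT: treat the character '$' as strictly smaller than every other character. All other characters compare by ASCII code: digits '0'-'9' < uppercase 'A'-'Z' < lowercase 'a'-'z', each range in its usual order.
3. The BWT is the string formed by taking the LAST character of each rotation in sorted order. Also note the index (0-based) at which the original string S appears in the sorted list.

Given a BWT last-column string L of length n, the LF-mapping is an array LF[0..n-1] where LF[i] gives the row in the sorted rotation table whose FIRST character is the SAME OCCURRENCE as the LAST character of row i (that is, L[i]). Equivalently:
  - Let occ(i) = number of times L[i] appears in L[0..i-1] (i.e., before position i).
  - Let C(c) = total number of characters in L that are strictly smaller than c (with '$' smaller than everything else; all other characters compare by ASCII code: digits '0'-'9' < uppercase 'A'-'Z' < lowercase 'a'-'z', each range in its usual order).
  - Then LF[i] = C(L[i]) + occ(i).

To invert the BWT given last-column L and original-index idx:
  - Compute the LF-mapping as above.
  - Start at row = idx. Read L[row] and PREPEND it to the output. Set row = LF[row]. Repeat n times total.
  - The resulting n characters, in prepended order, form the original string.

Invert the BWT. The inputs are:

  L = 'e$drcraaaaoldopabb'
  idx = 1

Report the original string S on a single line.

LF mapping: 11 0 9 16 8 17 1 2 3 4 13 12 10 14 15 5 6 7
Walk LF starting at row 1, prepending L[row]:
  step 1: row=1, L[1]='$', prepend. Next row=LF[1]=0
  step 2: row=0, L[0]='e', prepend. Next row=LF[0]=11
  step 3: row=11, L[11]='l', prepend. Next row=LF[11]=12
  step 4: row=12, L[12]='d', prepend. Next row=LF[12]=10
  step 5: row=10, L[10]='o', prepend. Next row=LF[10]=13
  step 6: row=13, L[13]='o', prepend. Next row=LF[13]=14
  step 7: row=14, L[14]='p', prepend. Next row=LF[14]=15
  step 8: row=15, L[15]='a', prepend. Next row=LF[15]=5
  step 9: row=5, L[5]='r', prepend. Next row=LF[5]=17
  step 10: row=17, L[17]='b', prepend. Next row=LF[17]=7
  step 11: row=7, L[7]='a', prepend. Next row=LF[7]=2
  step 12: row=2, L[2]='d', prepend. Next row=LF[2]=9
  step 13: row=9, L[9]='a', prepend. Next row=LF[9]=4
  step 14: row=4, L[4]='c', prepend. Next row=LF[4]=8
  step 15: row=8, L[8]='a', prepend. Next row=LF[8]=3
  step 16: row=3, L[3]='r', prepend. Next row=LF[3]=16
  step 17: row=16, L[16]='b', prepend. Next row=LF[16]=6
  step 18: row=6, L[6]='a', prepend. Next row=LF[6]=1
Reversed output: abracadabrapoodle$

Answer: abracadabrapoodle$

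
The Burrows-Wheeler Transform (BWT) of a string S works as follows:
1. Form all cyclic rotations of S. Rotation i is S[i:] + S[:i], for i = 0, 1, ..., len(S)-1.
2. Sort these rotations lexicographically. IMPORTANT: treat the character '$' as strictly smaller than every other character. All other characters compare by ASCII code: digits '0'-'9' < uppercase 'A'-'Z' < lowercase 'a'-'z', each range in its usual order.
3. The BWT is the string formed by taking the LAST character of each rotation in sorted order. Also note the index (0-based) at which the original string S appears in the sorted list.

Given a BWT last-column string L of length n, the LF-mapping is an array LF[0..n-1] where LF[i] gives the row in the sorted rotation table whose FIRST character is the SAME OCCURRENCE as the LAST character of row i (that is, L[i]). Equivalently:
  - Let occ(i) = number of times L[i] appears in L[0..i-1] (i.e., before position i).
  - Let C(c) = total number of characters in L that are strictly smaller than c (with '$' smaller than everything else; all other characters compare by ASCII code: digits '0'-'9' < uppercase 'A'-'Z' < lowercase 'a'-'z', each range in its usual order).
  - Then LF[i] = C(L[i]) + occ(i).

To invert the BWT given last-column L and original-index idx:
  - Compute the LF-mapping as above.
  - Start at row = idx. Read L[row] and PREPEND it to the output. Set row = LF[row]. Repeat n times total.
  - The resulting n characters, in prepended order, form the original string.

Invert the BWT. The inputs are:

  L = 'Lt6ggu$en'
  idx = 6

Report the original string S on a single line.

LF mapping: 2 7 1 4 5 8 0 3 6
Walk LF starting at row 6, prepending L[row]:
  step 1: row=6, L[6]='$', prepend. Next row=LF[6]=0
  step 2: row=0, L[0]='L', prepend. Next row=LF[0]=2
  step 3: row=2, L[2]='6', prepend. Next row=LF[2]=1
  step 4: row=1, L[1]='t', prepend. Next row=LF[1]=7
  step 5: row=7, L[7]='e', prepend. Next row=LF[7]=3
  step 6: row=3, L[3]='g', prepend. Next row=LF[3]=4
  step 7: row=4, L[4]='g', prepend. Next row=LF[4]=5
  step 8: row=5, L[5]='u', prepend. Next row=LF[5]=8
  step 9: row=8, L[8]='n', prepend. Next row=LF[8]=6
Reversed output: nugget6L$

Answer: nugget6L$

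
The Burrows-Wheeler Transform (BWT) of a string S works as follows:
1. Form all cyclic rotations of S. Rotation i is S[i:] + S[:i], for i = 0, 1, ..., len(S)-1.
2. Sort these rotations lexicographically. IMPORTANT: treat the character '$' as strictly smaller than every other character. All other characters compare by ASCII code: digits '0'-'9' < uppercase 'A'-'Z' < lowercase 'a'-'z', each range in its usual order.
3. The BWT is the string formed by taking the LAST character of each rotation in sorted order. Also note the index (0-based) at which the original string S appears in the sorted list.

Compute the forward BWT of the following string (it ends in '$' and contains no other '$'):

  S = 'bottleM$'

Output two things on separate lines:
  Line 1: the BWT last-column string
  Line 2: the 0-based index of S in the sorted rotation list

Answer: Me$ltbto
2

Derivation:
All 8 rotations (rotation i = S[i:]+S[:i]):
  rot[0] = bottleM$
  rot[1] = ottleM$b
  rot[2] = ttleM$bo
  rot[3] = tleM$bot
  rot[4] = leM$bott
  rot[5] = eM$bottl
  rot[6] = M$bottle
  rot[7] = $bottleM
Sorted (with $ < everything):
  sorted[0] = $bottleM  (last char: 'M')
  sorted[1] = M$bottle  (last char: 'e')
  sorted[2] = bottleM$  (last char: '$')
  sorted[3] = eM$bottl  (last char: 'l')
  sorted[4] = leM$bott  (last char: 't')
  sorted[5] = ottleM$b  (last char: 'b')
  sorted[6] = tleM$bot  (last char: 't')
  sorted[7] = ttleM$bo  (last char: 'o')
Last column: Me$ltbto
Original string S is at sorted index 2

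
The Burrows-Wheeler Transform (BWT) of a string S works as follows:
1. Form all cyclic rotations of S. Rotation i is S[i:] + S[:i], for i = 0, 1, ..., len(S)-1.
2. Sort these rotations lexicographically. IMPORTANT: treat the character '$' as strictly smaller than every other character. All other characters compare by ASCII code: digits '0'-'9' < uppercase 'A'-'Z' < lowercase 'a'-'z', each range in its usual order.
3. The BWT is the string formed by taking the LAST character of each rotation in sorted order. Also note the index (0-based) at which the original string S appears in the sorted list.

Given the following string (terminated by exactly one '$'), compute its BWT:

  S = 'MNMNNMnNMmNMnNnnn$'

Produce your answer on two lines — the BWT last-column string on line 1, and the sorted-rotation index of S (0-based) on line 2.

Answer: n$NNNNMnNmMnMnMMnN
1

Derivation:
All 18 rotations (rotation i = S[i:]+S[:i]):
  rot[0] = MNMNNMnNMmNMnNnnn$
  rot[1] = NMNNMnNMmNMnNnnn$M
  rot[2] = MNNMnNMmNMnNnnn$MN
  rot[3] = NNMnNMmNMnNnnn$MNM
  rot[4] = NMnNMmNMnNnnn$MNMN
  rot[5] = MnNMmNMnNnnn$MNMNN
  rot[6] = nNMmNMnNnnn$MNMNNM
  rot[7] = NMmNMnNnnn$MNMNNMn
  rot[8] = MmNMnNnnn$MNMNNMnN
  rot[9] = mNMnNnnn$MNMNNMnNM
  rot[10] = NMnNnnn$MNMNNMnNMm
  rot[11] = MnNnnn$MNMNNMnNMmN
  rot[12] = nNnnn$MNMNNMnNMmNM
  rot[13] = Nnnn$MNMNNMnNMmNMn
  rot[14] = nnn$MNMNNMnNMmNMnN
  rot[15] = nn$MNMNNMnNMmNMnNn
  rot[16] = n$MNMNNMnNMmNMnNnn
  rot[17] = $MNMNNMnNMmNMnNnnn
Sorted (with $ < everything):
  sorted[0] = $MNMNNMnNMmNMnNnnn  (last char: 'n')
  sorted[1] = MNMNNMnNMmNMnNnnn$  (last char: '$')
  sorted[2] = MNNMnNMmNMnNnnn$MN  (last char: 'N')
  sorted[3] = MmNMnNnnn$MNMNNMnN  (last char: 'N')
  sorted[4] = MnNMmNMnNnnn$MNMNN  (last char: 'N')
  sorted[5] = MnNnnn$MNMNNMnNMmN  (last char: 'N')
  sorted[6] = NMNNMnNMmNMnNnnn$M  (last char: 'M')
  sorted[7] = NMmNMnNnnn$MNMNNMn  (last char: 'n')
  sorted[8] = NMnNMmNMnNnnn$MNMN  (last char: 'N')
  sorted[9] = NMnNnnn$MNMNNMnNMm  (last char: 'm')
  sorted[10] = NNMnNMmNMnNnnn$MNM  (last char: 'M')
  sorted[11] = Nnnn$MNMNNMnNMmNMn  (last char: 'n')
  sorted[12] = mNMnNnnn$MNMNNMnNM  (last char: 'M')
  sorted[13] = n$MNMNNMnNMmNMnNnn  (last char: 'n')
  sorted[14] = nNMmNMnNnnn$MNMNNM  (last char: 'M')
  sorted[15] = nNnnn$MNMNNMnNMmNM  (last char: 'M')
  sorted[16] = nn$MNMNNMnNMmNMnNn  (last char: 'n')
  sorted[17] = nnn$MNMNNMnNMmNMnN  (last char: 'N')
Last column: n$NNNNMnNmMnMnMMnN
Original string S is at sorted index 1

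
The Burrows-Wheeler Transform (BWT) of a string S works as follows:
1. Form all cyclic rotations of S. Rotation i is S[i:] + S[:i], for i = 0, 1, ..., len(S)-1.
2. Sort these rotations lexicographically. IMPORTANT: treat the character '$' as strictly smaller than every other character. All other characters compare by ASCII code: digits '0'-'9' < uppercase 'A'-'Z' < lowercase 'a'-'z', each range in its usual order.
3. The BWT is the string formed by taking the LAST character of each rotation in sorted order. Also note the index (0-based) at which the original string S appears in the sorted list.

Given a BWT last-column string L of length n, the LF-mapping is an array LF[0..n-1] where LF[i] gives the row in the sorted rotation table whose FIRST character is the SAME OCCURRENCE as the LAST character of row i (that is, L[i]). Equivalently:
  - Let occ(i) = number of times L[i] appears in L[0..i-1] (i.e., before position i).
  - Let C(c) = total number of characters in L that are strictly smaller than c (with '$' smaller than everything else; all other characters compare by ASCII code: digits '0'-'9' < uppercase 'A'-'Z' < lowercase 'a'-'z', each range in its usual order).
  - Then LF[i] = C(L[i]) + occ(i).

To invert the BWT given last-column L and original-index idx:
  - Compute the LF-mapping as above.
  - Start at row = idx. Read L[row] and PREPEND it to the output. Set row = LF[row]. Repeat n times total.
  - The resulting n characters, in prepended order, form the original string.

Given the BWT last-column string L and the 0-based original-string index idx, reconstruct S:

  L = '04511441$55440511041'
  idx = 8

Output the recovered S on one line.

LF mapping: 1 10 16 4 5 11 12 6 0 17 18 13 14 2 19 7 8 3 15 9
Walk LF starting at row 8, prepending L[row]:
  step 1: row=8, L[8]='$', prepend. Next row=LF[8]=0
  step 2: row=0, L[0]='0', prepend. Next row=LF[0]=1
  step 3: row=1, L[1]='4', prepend. Next row=LF[1]=10
  step 4: row=10, L[10]='5', prepend. Next row=LF[10]=18
  step 5: row=18, L[18]='4', prepend. Next row=LF[18]=15
  step 6: row=15, L[15]='1', prepend. Next row=LF[15]=7
  step 7: row=7, L[7]='1', prepend. Next row=LF[7]=6
  step 8: row=6, L[6]='4', prepend. Next row=LF[6]=12
  step 9: row=12, L[12]='4', prepend. Next row=LF[12]=14
  step 10: row=14, L[14]='5', prepend. Next row=LF[14]=19
  step 11: row=19, L[19]='1', prepend. Next row=LF[19]=9
  step 12: row=9, L[9]='5', prepend. Next row=LF[9]=17
  step 13: row=17, L[17]='0', prepend. Next row=LF[17]=3
  step 14: row=3, L[3]='1', prepend. Next row=LF[3]=4
  step 15: row=4, L[4]='1', prepend. Next row=LF[4]=5
  step 16: row=5, L[5]='4', prepend. Next row=LF[5]=11
  step 17: row=11, L[11]='4', prepend. Next row=LF[11]=13
  step 18: row=13, L[13]='0', prepend. Next row=LF[13]=2
  step 19: row=2, L[2]='5', prepend. Next row=LF[2]=16
  step 20: row=16, L[16]='1', prepend. Next row=LF[16]=8
Reversed output: 1504411051544114540$

Answer: 1504411051544114540$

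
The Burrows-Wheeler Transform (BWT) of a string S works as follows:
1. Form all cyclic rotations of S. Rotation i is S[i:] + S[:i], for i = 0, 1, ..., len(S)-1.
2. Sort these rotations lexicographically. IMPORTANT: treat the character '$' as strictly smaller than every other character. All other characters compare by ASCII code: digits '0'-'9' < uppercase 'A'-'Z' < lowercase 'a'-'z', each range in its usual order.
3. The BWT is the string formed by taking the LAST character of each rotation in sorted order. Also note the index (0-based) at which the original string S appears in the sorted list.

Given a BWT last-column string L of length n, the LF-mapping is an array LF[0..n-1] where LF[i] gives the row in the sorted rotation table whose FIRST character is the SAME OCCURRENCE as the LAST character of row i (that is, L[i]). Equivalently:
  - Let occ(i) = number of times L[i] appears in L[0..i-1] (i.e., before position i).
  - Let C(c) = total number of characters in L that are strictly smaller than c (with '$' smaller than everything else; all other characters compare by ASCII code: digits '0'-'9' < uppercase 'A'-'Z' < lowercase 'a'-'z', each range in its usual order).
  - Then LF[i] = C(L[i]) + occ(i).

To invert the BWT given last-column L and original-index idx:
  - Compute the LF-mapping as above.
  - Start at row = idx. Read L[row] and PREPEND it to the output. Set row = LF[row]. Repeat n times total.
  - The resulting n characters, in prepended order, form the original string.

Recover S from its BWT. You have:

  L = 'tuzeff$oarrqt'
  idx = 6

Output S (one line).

LF mapping: 9 11 12 2 3 4 0 5 1 7 8 6 10
Walk LF starting at row 6, prepending L[row]:
  step 1: row=6, L[6]='$', prepend. Next row=LF[6]=0
  step 2: row=0, L[0]='t', prepend. Next row=LF[0]=9
  step 3: row=9, L[9]='r', prepend. Next row=LF[9]=7
  step 4: row=7, L[7]='o', prepend. Next row=LF[7]=5
  step 5: row=5, L[5]='f', prepend. Next row=LF[5]=4
  step 6: row=4, L[4]='f', prepend. Next row=LF[4]=3
  step 7: row=3, L[3]='e', prepend. Next row=LF[3]=2
  step 8: row=2, L[2]='z', prepend. Next row=LF[2]=12
  step 9: row=12, L[12]='t', prepend. Next row=LF[12]=10
  step 10: row=10, L[10]='r', prepend. Next row=LF[10]=8
  step 11: row=8, L[8]='a', prepend. Next row=LF[8]=1
  step 12: row=1, L[1]='u', prepend. Next row=LF[1]=11
  step 13: row=11, L[11]='q', prepend. Next row=LF[11]=6
Reversed output: quartzeffort$

Answer: quartzeffort$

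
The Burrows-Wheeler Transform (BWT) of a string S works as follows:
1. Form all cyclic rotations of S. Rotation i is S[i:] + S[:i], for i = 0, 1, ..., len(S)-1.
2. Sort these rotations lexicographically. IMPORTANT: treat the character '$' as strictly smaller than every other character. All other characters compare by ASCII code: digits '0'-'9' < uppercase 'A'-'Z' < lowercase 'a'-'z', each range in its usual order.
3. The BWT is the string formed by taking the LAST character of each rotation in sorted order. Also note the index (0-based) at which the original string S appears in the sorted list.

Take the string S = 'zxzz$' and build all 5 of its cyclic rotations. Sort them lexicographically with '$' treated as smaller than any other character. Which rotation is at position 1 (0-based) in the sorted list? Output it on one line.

All 5 rotations (rotation i = S[i:]+S[:i]):
  rot[0] = zxzz$
  rot[1] = xzz$z
  rot[2] = zz$zx
  rot[3] = z$zxz
  rot[4] = $zxzz
Sorted (with $ < everything):
  sorted[0] = $zxzz
  sorted[1] = xzz$z
  sorted[2] = z$zxz
  sorted[3] = zxzz$
  sorted[4] = zz$zx
sorted[1] = xzz$z

Answer: xzz$z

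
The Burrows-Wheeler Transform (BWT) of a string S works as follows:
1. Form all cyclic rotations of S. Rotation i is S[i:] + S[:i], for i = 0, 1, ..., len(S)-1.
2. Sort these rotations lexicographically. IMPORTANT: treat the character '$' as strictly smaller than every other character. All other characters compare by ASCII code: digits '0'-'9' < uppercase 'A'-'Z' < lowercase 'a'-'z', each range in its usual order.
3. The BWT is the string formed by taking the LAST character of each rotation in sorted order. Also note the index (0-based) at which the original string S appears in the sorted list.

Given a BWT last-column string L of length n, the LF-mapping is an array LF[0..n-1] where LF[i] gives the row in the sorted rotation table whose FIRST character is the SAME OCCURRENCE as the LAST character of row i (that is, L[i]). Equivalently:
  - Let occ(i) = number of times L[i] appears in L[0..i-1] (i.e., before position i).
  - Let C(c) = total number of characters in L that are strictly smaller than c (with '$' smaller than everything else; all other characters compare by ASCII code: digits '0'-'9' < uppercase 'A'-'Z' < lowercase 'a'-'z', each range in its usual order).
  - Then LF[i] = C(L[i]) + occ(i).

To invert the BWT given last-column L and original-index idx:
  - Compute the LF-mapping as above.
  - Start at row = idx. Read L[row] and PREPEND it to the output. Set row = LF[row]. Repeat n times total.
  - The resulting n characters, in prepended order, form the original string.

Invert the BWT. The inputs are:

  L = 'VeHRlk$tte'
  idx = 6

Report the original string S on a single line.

LF mapping: 3 4 1 2 7 6 0 8 9 5
Walk LF starting at row 6, prepending L[row]:
  step 1: row=6, L[6]='$', prepend. Next row=LF[6]=0
  step 2: row=0, L[0]='V', prepend. Next row=LF[0]=3
  step 3: row=3, L[3]='R', prepend. Next row=LF[3]=2
  step 4: row=2, L[2]='H', prepend. Next row=LF[2]=1
  step 5: row=1, L[1]='e', prepend. Next row=LF[1]=4
  step 6: row=4, L[4]='l', prepend. Next row=LF[4]=7
  step 7: row=7, L[7]='t', prepend. Next row=LF[7]=8
  step 8: row=8, L[8]='t', prepend. Next row=LF[8]=9
  step 9: row=9, L[9]='e', prepend. Next row=LF[9]=5
  step 10: row=5, L[5]='k', prepend. Next row=LF[5]=6
Reversed output: kettleHRV$

Answer: kettleHRV$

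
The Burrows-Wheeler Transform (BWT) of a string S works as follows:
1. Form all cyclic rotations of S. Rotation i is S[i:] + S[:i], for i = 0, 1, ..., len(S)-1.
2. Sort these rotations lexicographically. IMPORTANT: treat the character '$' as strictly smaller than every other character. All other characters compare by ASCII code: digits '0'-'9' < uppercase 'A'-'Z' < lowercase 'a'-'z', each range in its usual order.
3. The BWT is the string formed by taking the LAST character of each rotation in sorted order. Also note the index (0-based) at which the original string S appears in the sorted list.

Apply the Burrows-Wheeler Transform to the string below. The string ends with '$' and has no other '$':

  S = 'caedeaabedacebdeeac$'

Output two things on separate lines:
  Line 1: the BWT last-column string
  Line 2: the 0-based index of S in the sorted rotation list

Answer: ceaedceaa$aeebdecbad
9

Derivation:
All 20 rotations (rotation i = S[i:]+S[:i]):
  rot[0] = caedeaabedacebdeeac$
  rot[1] = aedeaabedacebdeeac$c
  rot[2] = edeaabedacebdeeac$ca
  rot[3] = deaabedacebdeeac$cae
  rot[4] = eaabedacebdeeac$caed
  rot[5] = aabedacebdeeac$caede
  rot[6] = abedacebdeeac$caedea
  rot[7] = bedacebdeeac$caedeaa
  rot[8] = edacebdeeac$caedeaab
  rot[9] = dacebdeeac$caedeaabe
  rot[10] = acebdeeac$caedeaabed
  rot[11] = cebdeeac$caedeaabeda
  rot[12] = ebdeeac$caedeaabedac
  rot[13] = bdeeac$caedeaabedace
  rot[14] = deeac$caedeaabedaceb
  rot[15] = eeac$caedeaabedacebd
  rot[16] = eac$caedeaabedacebde
  rot[17] = ac$caedeaabedacebdee
  rot[18] = c$caedeaabedacebdeea
  rot[19] = $caedeaabedacebdeeac
Sorted (with $ < everything):
  sorted[0] = $caedeaabedacebdeeac  (last char: 'c')
  sorted[1] = aabedacebdeeac$caede  (last char: 'e')
  sorted[2] = abedacebdeeac$caedea  (last char: 'a')
  sorted[3] = ac$caedeaabedacebdee  (last char: 'e')
  sorted[4] = acebdeeac$caedeaabed  (last char: 'd')
  sorted[5] = aedeaabedacebdeeac$c  (last char: 'c')
  sorted[6] = bdeeac$caedeaabedace  (last char: 'e')
  sorted[7] = bedacebdeeac$caedeaa  (last char: 'a')
  sorted[8] = c$caedeaabedacebdeea  (last char: 'a')
  sorted[9] = caedeaabedacebdeeac$  (last char: '$')
  sorted[10] = cebdeeac$caedeaabeda  (last char: 'a')
  sorted[11] = dacebdeeac$caedeaabe  (last char: 'e')
  sorted[12] = deaabedacebdeeac$cae  (last char: 'e')
  sorted[13] = deeac$caedeaabedaceb  (last char: 'b')
  sorted[14] = eaabedacebdeeac$caed  (last char: 'd')
  sorted[15] = eac$caedeaabedacebde  (last char: 'e')
  sorted[16] = ebdeeac$caedeaabedac  (last char: 'c')
  sorted[17] = edacebdeeac$caedeaab  (last char: 'b')
  sorted[18] = edeaabedacebdeeac$ca  (last char: 'a')
  sorted[19] = eeac$caedeaabedacebd  (last char: 'd')
Last column: ceaedceaa$aeebdecbad
Original string S is at sorted index 9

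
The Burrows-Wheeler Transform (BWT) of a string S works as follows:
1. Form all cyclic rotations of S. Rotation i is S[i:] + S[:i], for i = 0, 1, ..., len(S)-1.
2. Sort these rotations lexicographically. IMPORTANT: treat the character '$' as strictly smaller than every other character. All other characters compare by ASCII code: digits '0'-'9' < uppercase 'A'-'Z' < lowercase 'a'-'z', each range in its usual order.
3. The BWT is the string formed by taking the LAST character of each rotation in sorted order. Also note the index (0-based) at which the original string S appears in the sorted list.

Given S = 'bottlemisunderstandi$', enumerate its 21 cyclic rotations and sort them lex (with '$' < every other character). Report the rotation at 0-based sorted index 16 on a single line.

All 21 rotations (rotation i = S[i:]+S[:i]):
  rot[0] = bottlemisunderstandi$
  rot[1] = ottlemisunderstandi$b
  rot[2] = ttlemisunderstandi$bo
  rot[3] = tlemisunderstandi$bot
  rot[4] = lemisunderstandi$bott
  rot[5] = emisunderstandi$bottl
  rot[6] = misunderstandi$bottle
  rot[7] = isunderstandi$bottlem
  rot[8] = sunderstandi$bottlemi
  rot[9] = understandi$bottlemis
  rot[10] = nderstandi$bottlemisu
  rot[11] = derstandi$bottlemisun
  rot[12] = erstandi$bottlemisund
  rot[13] = rstandi$bottlemisunde
  rot[14] = standi$bottlemisunder
  rot[15] = tandi$bottlemisunders
  rot[16] = andi$bottlemisunderst
  rot[17] = ndi$bottlemisundersta
  rot[18] = di$bottlemisunderstan
  rot[19] = i$bottlemisunderstand
  rot[20] = $bottlemisunderstandi
Sorted (with $ < everything):
  sorted[0] = $bottlemisunderstandi
  sorted[1] = andi$bottlemisunderst
  sorted[2] = bottlemisunderstandi$
  sorted[3] = derstandi$bottlemisun
  sorted[4] = di$bottlemisunderstan
  sorted[5] = emisunderstandi$bottl
  sorted[6] = erstandi$bottlemisund
  sorted[7] = i$bottlemisunderstand
  sorted[8] = isunderstandi$bottlem
  sorted[9] = lemisunderstandi$bott
  sorted[10] = misunderstandi$bottle
  sorted[11] = nderstandi$bottlemisu
  sorted[12] = ndi$bottlemisundersta
  sorted[13] = ottlemisunderstandi$b
  sorted[14] = rstandi$bottlemisunde
  sorted[15] = standi$bottlemisunder
  sorted[16] = sunderstandi$bottlemi
  sorted[17] = tandi$bottlemisunders
  sorted[18] = tlemisunderstandi$bot
  sorted[19] = ttlemisunderstandi$bo
  sorted[20] = understandi$bottlemis
sorted[16] = sunderstandi$bottlemi

Answer: sunderstandi$bottlemi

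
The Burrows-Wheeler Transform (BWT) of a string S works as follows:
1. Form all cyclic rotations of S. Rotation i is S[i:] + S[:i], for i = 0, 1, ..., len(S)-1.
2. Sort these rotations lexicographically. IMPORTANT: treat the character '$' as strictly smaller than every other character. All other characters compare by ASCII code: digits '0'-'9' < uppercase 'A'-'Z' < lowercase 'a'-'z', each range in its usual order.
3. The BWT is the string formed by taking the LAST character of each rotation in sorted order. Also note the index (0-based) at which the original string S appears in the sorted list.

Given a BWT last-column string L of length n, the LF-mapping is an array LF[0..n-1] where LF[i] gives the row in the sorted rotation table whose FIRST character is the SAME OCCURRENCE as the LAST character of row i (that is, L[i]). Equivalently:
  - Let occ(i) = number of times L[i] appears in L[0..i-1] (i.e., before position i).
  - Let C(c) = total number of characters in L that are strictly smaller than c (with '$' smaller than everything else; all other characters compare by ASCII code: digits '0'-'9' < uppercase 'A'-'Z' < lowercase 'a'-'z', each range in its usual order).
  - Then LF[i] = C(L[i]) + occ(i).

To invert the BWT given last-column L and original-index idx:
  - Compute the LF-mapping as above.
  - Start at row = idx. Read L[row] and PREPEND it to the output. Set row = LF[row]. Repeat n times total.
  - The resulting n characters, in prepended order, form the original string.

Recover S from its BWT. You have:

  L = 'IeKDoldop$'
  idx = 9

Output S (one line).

LF mapping: 2 5 3 1 7 6 4 8 9 0
Walk LF starting at row 9, prepending L[row]:
  step 1: row=9, L[9]='$', prepend. Next row=LF[9]=0
  step 2: row=0, L[0]='I', prepend. Next row=LF[0]=2
  step 3: row=2, L[2]='K', prepend. Next row=LF[2]=3
  step 4: row=3, L[3]='D', prepend. Next row=LF[3]=1
  step 5: row=1, L[1]='e', prepend. Next row=LF[1]=5
  step 6: row=5, L[5]='l', prepend. Next row=LF[5]=6
  step 7: row=6, L[6]='d', prepend. Next row=LF[6]=4
  step 8: row=4, L[4]='o', prepend. Next row=LF[4]=7
  step 9: row=7, L[7]='o', prepend. Next row=LF[7]=8
  step 10: row=8, L[8]='p', prepend. Next row=LF[8]=9
Reversed output: poodleDKI$

Answer: poodleDKI$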